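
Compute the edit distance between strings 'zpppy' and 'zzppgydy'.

Let D[i][j] be the edit distance between the first i characters of 'zpppy' and the first j characters of 'zzppgydy', with D[i][0] = i, D[0][j] = j, and D[i][j] = D[i-1][j-1] if the characters match, else 1 + min(D[i-1][j], D[i][j-1], D[i-1][j-1]). Filling the table (rows: prefixes of 'zpppy', columns: prefixes of 'zzppgydy'):
     ε  z  z  p  p  g  y  d  y
  ε  0  1  2  3  4  5  6  7  8
  z  1  0  1  2  3  4  5  6  7
  p  2  1  1  1  2  3  4  5  6
  p  3  2  2  1  1  2  3  4  5
  p  4  3  3  2  1  2  3  4  5
  y  5  4  4  3  2  2  2  3  4
The bottom-right entry gives D[5][8] = 4, so no sequence of fewer than 4 edits works. Backtracking through the table gives one optimal edit sequence (4 edits):
  zpppy → zzpppy (ins z @1)
  zzpppy → zzppgpy (ins g @5)
  zzppgpy → zzppgypy (ins y @6)
  zzppgypy → zzppgydy (sub p→d @7)
Edit distance = 4.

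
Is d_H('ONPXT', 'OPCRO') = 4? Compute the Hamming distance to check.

Differing positions: 2, 3, 4, 5. Hamming distance = 4, so the claim is true.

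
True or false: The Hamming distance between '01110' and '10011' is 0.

Differing positions: 1, 2, 3, 5. Hamming distance = 4, so the claim that d_H = 0 is false.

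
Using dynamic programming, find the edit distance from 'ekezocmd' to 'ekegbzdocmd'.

Let D[i][j] be the edit distance between the first i characters of 'ekezocmd' and the first j characters of 'ekegbzdocmd', with D[i][0] = i, D[0][j] = j, and D[i][j] = D[i-1][j-1] if the characters match, else 1 + min(D[i-1][j], D[i][j-1], D[i-1][j-1]). Filling the table (rows: prefixes of 'ekezocmd', columns: prefixes of 'ekegbzdocmd'):
     ε  e  k  e  g  b  z  d  o  c  m  d
  ε  0  1  2  3  4  5  6  7  8  9 10 11
  e  1  0  1  2  3  4  5  6  7  8  9 10
  k  2  1  0  1  2  3  4  5  6  7  8  9
  e  3  2  1  0  1  2  3  4  5  6  7  8
  z  4  3  2  1  1  2  2  3  4  5  6  7
  o  5  4  3  2  2  2  3  3  3  4  5  6
  c  6  5  4  3  3  3  3  4  4  3  4  5
  m  7  6  5  4  4  4  4  4  5  4  3  4
  d  8  7  6  5  5  5  5  4  5  5  4  3
The bottom-right entry gives D[8][11] = 3, so no sequence of fewer than 3 edits works. Backtracking through the table gives one optimal edit sequence (3 edits):
  ekezocmd → ekegzocmd (ins g @4)
  ekegzocmd → ekegbzocmd (ins b @5)
  ekegbzocmd → ekegbzdocmd (ins d @7)
Edit distance = 3.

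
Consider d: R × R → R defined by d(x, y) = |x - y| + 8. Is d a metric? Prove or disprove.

No. d fails identity of indiscernibles (specifically d(x,x) = 0): d(7, 7) = |7 - 7| + 8 = 0 + 8 = 8 ≠ 0.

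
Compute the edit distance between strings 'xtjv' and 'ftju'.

Let D[i][j] be the edit distance between the first i characters of 'xtjv' and the first j characters of 'ftju', with D[i][0] = i, D[0][j] = j, and D[i][j] = D[i-1][j-1] if the characters match, else 1 + min(D[i-1][j], D[i][j-1], D[i-1][j-1]). Filling the table (rows: prefixes of 'xtjv', columns: prefixes of 'ftju'):
     ε  f  t  j  u
  ε  0  1  2  3  4
  x  1  1  2  3  4
  t  2  2  1  2  3
  j  3  3  2  1  2
  v  4  4  3  2  2
The bottom-right entry gives D[4][4] = 2, so no sequence of fewer than 2 edits works. Backtracking through the table gives one optimal edit sequence (2 edits):
  xtjv → ftjv (sub x→f @1)
  ftjv → ftju (sub v→u @4)
Edit distance = 2.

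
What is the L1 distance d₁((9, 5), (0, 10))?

Σ|x_i - y_i| = |9 - 0| + |5 - 10| = 9 + 5 = 14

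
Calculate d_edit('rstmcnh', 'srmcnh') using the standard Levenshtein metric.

Let D[i][j] be the edit distance between the first i characters of 'rstmcnh' and the first j characters of 'srmcnh', with D[i][0] = i, D[0][j] = j, and D[i][j] = D[i-1][j-1] if the characters match, else 1 + min(D[i-1][j], D[i][j-1], D[i-1][j-1]). Filling the table (rows: prefixes of 'rstmcnh', columns: prefixes of 'srmcnh'):
     ε  s  r  m  c  n  h
  ε  0  1  2  3  4  5  6
  r  1  1  1  2  3  4  5
  s  2  1  2  2  3  4  5
  t  3  2  2  3  3  4  5
  m  4  3  3  2  3  4  5
  c  5  4  4  3  2  3  4
  n  6  5  5  4  3  2  3
  h  7  6  6  5  4  3  2
The bottom-right entry gives D[7][6] = 2, so no sequence of fewer than 2 edits works. Backtracking through the table gives one optimal edit sequence (2 edits):
  rstmcnh → stmcnh (del r @1)
  stmcnh → srmcnh (sub t→r @2)
Edit distance = 2.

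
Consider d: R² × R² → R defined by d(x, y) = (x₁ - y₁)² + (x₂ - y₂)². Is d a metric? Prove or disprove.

No. The squared Euclidean distance fails the triangle inequality. Counterexample: x = (0, 0), y = (4, 4), z = (8, 8). d(x,z) = 8² + 8² = 128, but d(x,y) + d(y,z) = (4² + 4²) + (4² + 4²) = 32 + 32 = 64. Since 128 > 64, the triangle inequality is violated. (Note: √d, the ordinary Euclidean distance, IS a metric.)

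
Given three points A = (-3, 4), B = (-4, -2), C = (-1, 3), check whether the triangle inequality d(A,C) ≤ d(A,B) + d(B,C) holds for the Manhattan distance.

d(A,B) = 1 + 6 = 7, d(B,C) = 3 + 5 = 8, d(A,C) = 2 + 1 = 3.
d(A,C) = 3 ≤ 7 + 8 = 15. Triangle inequality is satisfied.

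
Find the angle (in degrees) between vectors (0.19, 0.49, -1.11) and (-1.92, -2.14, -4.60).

With u = (0.19, 0.49, -1.11), v = (-1.92, -2.14, -4.60):
u·v = 0.19·(-1.92) + 0.49·(-2.14) + (-1.11)·(-4.6) = (-0.3648) + (-1.0486) + 5.106 = 3.6926.
|u| = √(0.19² + 0.49² + (-1.11)²) = √(0.0361 + 0.2401 + 1.2321) = √1.5083, |v| = √((-1.92)² + (-2.14)² + (-4.6)²) = √(3.6864 + 4.5796 + 21.16) = √29.426.
cos θ = (u·v)/(|u||v|) = 3.6926/(√1.5083·√29.426) ≈ 0.554272
θ = arccos(0.554272) ≈ 56.34°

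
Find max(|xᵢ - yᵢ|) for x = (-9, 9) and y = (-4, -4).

max(|x_i - y_i|) = max(|-9 - (-4)|, |9 - (-4)|) = max(5, 13) = 13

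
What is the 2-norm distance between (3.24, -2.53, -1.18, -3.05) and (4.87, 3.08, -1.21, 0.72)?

(Σ|x_i - y_i|^2)^(1/2) = (|3.24 - 4.87|^2 + |-2.53 - 3.08|^2 + |-1.18 - (-1.21)|^2 + |-3.05 - 0.72|^2)^(1/2)
= (1.63^2 + 5.61^2 + 0.03^2 + 3.77^2)^(1/2) = (2.6569 + 31.4721 + 0.0009 + 14.2129)^(1/2) = (48.3428)^(1/2) ≈ 6.9529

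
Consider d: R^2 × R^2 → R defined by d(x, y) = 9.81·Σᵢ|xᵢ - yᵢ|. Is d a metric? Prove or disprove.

Yes. The L1 (Manhattan) norm induces a metric on R^2, and multiplying a metric by a positive constant 9.81 > 0 preserves all four axioms: non-negativity (9.81·||x-y|| ≥ 0), identity (9.81·||x-y|| = 0 ⟺ ||x-y|| = 0 ⟺ x = y), symmetry (||x-y|| = ||y-x||), and the triangle inequality (9.81·||x-z|| ≤ 9.81·||x-y|| + 9.81·||y-z||). So d is a metric.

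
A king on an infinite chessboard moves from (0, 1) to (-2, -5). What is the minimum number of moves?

max(|x_i - y_i|) = max(|0 - (-2)|, |1 - (-5)|) = max(2, 6) = 6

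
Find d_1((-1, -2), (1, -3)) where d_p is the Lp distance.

Σ|x_i - y_i| = |-1 - 1| + |-2 - (-3)| = 2 + 1 = 3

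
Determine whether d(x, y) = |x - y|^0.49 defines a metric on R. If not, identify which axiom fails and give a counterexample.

Yes. With 0 < p = 0.49 ≤ 1, d(x,y) = |x-y|^0.49 is a metric on R. Non-negativity and symmetry are immediate; |x-y|^0.49 = 0 ⟺ |x-y| = 0 ⟺ x = y. For the triangle inequality, the function t ↦ t^0.49 is subadditive on [0,∞) when p ≤ 1, so |x-z|^0.49 ≤ (|x-y| + |y-z|)^0.49 ≤ |x-y|^0.49 + |y-z|^0.49.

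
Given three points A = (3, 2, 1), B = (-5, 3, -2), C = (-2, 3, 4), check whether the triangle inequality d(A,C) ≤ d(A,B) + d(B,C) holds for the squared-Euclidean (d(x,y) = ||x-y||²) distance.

d(A,B) = 8² + 1² + 3² = 74, d(B,C) = 3² + 0² + 6² = 45, d(A,C) = 5² + 1² + 3² = 35.
d(A,C) = 35 ≤ 74 + 45 = 119. Triangle inequality is satisfied.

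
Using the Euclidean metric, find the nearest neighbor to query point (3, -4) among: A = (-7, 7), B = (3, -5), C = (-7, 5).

Distances: d(A) ≈ 14.8661, d(B) = 1, d(C) ≈ 13.4536. Nearest: B = (3, -5) with distance 1.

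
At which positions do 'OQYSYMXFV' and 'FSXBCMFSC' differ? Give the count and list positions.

Differing positions: 1, 2, 3, 4, 5, 7, 8, 9. Hamming distance = 8.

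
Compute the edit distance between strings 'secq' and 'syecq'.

Let D[i][j] be the edit distance between the first i characters of 'secq' and the first j characters of 'syecq', with D[i][0] = i, D[0][j] = j, and D[i][j] = D[i-1][j-1] if the characters match, else 1 + min(D[i-1][j], D[i][j-1], D[i-1][j-1]). Filling the table (rows: prefixes of 'secq', columns: prefixes of 'syecq'):
     ε  s  y  e  c  q
  ε  0  1  2  3  4  5
  s  1  0  1  2  3  4
  e  2  1  1  1  2  3
  c  3  2  2  2  1  2
  q  4  3  3  3  2  1
The bottom-right entry gives D[4][5] = 1, so no sequence of fewer than 1 edit works. Backtracking through the table gives one optimal edit sequence (1 edit):
  secq → syecq (ins y @2)
Edit distance = 1.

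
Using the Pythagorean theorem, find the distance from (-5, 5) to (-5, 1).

√(Σ(x_i - y_i)²) = √((-5 - (-5))² + (5 - 1)²)
= √(0² + 4²) = √(0 + 16) = √16 = 4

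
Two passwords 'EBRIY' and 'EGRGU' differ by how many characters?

Differing positions: 2, 4, 5. Hamming distance = 3.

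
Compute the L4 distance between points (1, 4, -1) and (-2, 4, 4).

(Σ|x_i - y_i|^4)^(1/4) = (|1 - (-2)|^4 + |4 - 4|^4 + |-1 - 4|^4)^(1/4)
= (3^4 + 0^4 + 5^4)^(1/4) = (81 + 0 + 625)^(1/4) = (706)^(1/4) ≈ 5.1547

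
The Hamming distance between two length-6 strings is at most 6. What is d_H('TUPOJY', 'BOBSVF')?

Differing positions: 1, 2, 3, 4, 5, 6. Hamming distance = 6. The maximum possible Hamming distance for length-6 strings is 6, so d_H/6 = 6/6 = 1.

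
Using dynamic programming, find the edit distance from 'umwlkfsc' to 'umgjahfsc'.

Let D[i][j] be the edit distance between the first i characters of 'umwlkfsc' and the first j characters of 'umgjahfsc', with D[i][0] = i, D[0][j] = j, and D[i][j] = D[i-1][j-1] if the characters match, else 1 + min(D[i-1][j], D[i][j-1], D[i-1][j-1]). Filling the table (rows: prefixes of 'umwlkfsc', columns: prefixes of 'umgjahfsc'):
     ε  u  m  g  j  a  h  f  s  c
  ε  0  1  2  3  4  5  6  7  8  9
  u  1  0  1  2  3  4  5  6  7  8
  m  2  1  0  1  2  3  4  5  6  7
  w  3  2  1  1  2  3  4  5  6  7
  l  4  3  2  2  2  3  4  5  6  7
  k  5  4  3  3  3  3  4  5  6  7
  f  6  5  4  4  4  4  4  4  5  6
  s  7  6  5  5  5  5  5  5  4  5
  c  8  7  6  6  6  6  6  6  5  4
The bottom-right entry gives D[8][9] = 4, so no sequence of fewer than 4 edits works. Backtracking through the table gives one optimal edit sequence (4 edits):
  umwlkfsc → umgwlkfsc (ins g @3)
  umgwlkfsc → umgjlkfsc (sub w→j @4)
  umgjlkfsc → umgjakfsc (sub l→a @5)
  umgjakfsc → umgjahfsc (sub k→h @6)
Edit distance = 4.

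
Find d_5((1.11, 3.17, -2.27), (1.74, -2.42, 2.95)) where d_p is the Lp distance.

(Σ|x_i - y_i|^5)^(1/5) = (|1.11 - 1.74|^5 + |3.17 - (-2.42)|^5 + |-2.27 - 2.95|^5)^(1/5)
= (0.63^5 + 5.59^5 + 5.22^5)^(1/5) ≈ (0.0992 + 5458.3206 + 3875.7211)^(1/5) = (9334.1409)^(1/5) ≈ 6.2232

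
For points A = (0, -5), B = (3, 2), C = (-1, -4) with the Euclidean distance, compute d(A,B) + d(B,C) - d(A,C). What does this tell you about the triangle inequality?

d(A,B) = √(3² + 7²) = √58 ≈ 7.6158, d(B,C) = √(4² + 6²) = √52 ≈ 7.2111, d(A,C) = √(1² + 1²) = √2 ≈ 1.4142.
d(A,B) + d(B,C) - d(A,C) = 7.6158 + 7.2111 - 1.4142 = 14.8269 - 1.4142 = 13.4127 (to 4 decimal places). This is ≥ 0, so the triangle inequality holds for these points.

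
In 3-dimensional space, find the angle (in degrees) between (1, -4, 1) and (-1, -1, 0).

With u = (1, -4, 1), v = (-1, -1, 0):
u·v = 1·(-1) + (-4)·(-1) + 1·0 = (-1) + 4 + 0 = 3.
|u| = √(1² + (-4)² + 1²) = √18, |v| = √((-1)² + (-1)² + 0²) = √2, so |u||v| = √(18·2) = √36 = 6.
cos θ = (u·v)/(|u||v|) = 3/6 = 0.5
θ = arccos(0.5) = 60°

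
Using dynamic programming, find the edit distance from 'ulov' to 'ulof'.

Let D[i][j] be the edit distance between the first i characters of 'ulov' and the first j characters of 'ulof', with D[i][0] = i, D[0][j] = j, and D[i][j] = D[i-1][j-1] if the characters match, else 1 + min(D[i-1][j], D[i][j-1], D[i-1][j-1]). Filling the table (rows: prefixes of 'ulov', columns: prefixes of 'ulof'):
     ε  u  l  o  f
  ε  0  1  2  3  4
  u  1  0  1  2  3
  l  2  1  0  1  2
  o  3  2  1  0  1
  v  4  3  2  1  1
The bottom-right entry gives D[4][4] = 1, so no sequence of fewer than 1 edit works. Backtracking through the table gives one optimal edit sequence (1 edit):
  ulov → ulof (sub v→f @4)
Edit distance = 1.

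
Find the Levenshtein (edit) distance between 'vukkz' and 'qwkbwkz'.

Let D[i][j] be the edit distance between the first i characters of 'vukkz' and the first j characters of 'qwkbwkz', with D[i][0] = i, D[0][j] = j, and D[i][j] = D[i-1][j-1] if the characters match, else 1 + min(D[i-1][j], D[i][j-1], D[i-1][j-1]). Filling the table (rows: prefixes of 'vukkz', columns: prefixes of 'qwkbwkz'):
     ε  q  w  k  b  w  k  z
  ε  0  1  2  3  4  5  6  7
  v  1  1  2  3  4  5  6  7
  u  2  2  2  3  4  5  6  7
  k  3  3  3  2  3  4  5  6
  k  4  4  4  3  3  4  4  5
  z  5  5  5  4  4  4  5  4
The bottom-right entry gives D[5][7] = 4, so no sequence of fewer than 4 edits works. Backtracking through the table gives one optimal edit sequence (4 edits):
  vukkz → qukkz (sub v→q @1)
  qukkz → qwkkz (sub u→w @2)
  qwkkz → qwkbkz (ins b @4)
  qwkbkz → qwkbwkz (ins w @5)
Edit distance = 4.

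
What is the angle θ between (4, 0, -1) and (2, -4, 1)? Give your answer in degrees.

With u = (4, 0, -1), v = (2, -4, 1):
u·v = 4·2 + 0·(-4) + (-1)·1 = 8 + 0 + (-1) = 7.
|u| = √(4² + 0² + (-1)²) = √17, |v| = √(2² + (-4)² + 1²) = √21, so |u||v| = √(17·21) = √357.
cos θ = (u·v)/(|u||v|) = 7/√357 ≈ 0.370479
θ = arccos(0.370479) ≈ 68.25°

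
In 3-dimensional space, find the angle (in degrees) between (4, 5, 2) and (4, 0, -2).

With u = (4, 5, 2), v = (4, 0, -2):
u·v = 4·4 + 5·0 + 2·(-2) = 16 + 0 + (-4) = 12.
|u| = √(4² + 5² + 2²) = √45, |v| = √(4² + 0² + (-2)²) = √20, so |u||v| = √(45·20) = √900 = 30.
cos θ = (u·v)/(|u||v|) = 12/30 = 0.4
θ = arccos(0.4) ≈ 66.42°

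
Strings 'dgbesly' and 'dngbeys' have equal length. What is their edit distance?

Let D[i][j] be the edit distance between the first i characters of 'dgbesly' and the first j characters of 'dngbeys', with D[i][0] = i, D[0][j] = j, and D[i][j] = D[i-1][j-1] if the characters match, else 1 + min(D[i-1][j], D[i][j-1], D[i-1][j-1]). Filling the table (rows: prefixes of 'dgbesly', columns: prefixes of 'dngbeys'):
     ε  d  n  g  b  e  y  s
  ε  0  1  2  3  4  5  6  7
  d  1  0  1  2  3  4  5  6
  g  2  1  1  1  2  3  4  5
  b  3  2  2  2  1  2  3  4
  e  4  3  3  3  2  1  2  3
  s  5  4  4  4  3  2  2  2
  l  6  5  5  5  4  3  3  3
  y  7  6  6  6  5  4  3  4
The bottom-right entry gives D[7][7] = 4, so no sequence of fewer than 4 edits works. Backtracking through the table gives one optimal edit sequence (4 edits):
  dgbesly → dngbesly (ins n @2)
  dngbesly → dngbely (del s @6)
  dngbely → dngbeyy (sub l→y @6)
  dngbeyy → dngbeys (sub y→s @7)
Edit distance = 4.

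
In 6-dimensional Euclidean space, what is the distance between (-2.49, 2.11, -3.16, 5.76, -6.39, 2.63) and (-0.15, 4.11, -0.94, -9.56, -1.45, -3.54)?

√(Σ(x_i - y_i)²) = √((-2.49 - (-0.15))² + (2.11 - 4.11)² + (-3.16 - (-0.94))² + (5.76 - (-9.56))² + (-6.39 - (-1.45))² + (2.63 - (-3.54))²)
= √((-2.34)² + (-2)² + (-2.22)² + 15.32² + (-4.94)² + 6.17²) = √(5.4756 + 4 + 4.9284 + 234.7024 + 24.4036 + 38.0689) = √311.5789 ≈ 17.6516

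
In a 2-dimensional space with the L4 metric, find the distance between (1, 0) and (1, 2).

(Σ|x_i - y_i|^4)^(1/4) = (|1 - 1|^4 + |0 - 2|^4)^(1/4)
= (0^4 + 2^4)^(1/4) = (0 + 16)^(1/4) = (16)^(1/4) = 2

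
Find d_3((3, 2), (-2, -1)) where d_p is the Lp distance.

(Σ|x_i - y_i|^3)^(1/3) = (|3 - (-2)|^3 + |2 - (-1)|^3)^(1/3)
= (5^3 + 3^3)^(1/3) = (125 + 27)^(1/3) = (152)^(1/3) ≈ 5.3368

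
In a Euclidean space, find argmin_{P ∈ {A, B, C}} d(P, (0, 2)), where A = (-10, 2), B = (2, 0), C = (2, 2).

Distances: d(A) = 10, d(B) ≈ 2.8284, d(C) = 2. Nearest: C = (2, 2) with distance 2.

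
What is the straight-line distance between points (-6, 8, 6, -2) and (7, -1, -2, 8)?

√(Σ(x_i - y_i)²) = √((-6 - 7)² + (8 - (-1))² + (6 - (-2))² + (-2 - 8)²)
= √((-13)² + 9² + 8² + (-10)²) = √(169 + 81 + 64 + 100) = √414 ≈ 20.347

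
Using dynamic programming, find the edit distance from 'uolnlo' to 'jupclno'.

Let D[i][j] be the edit distance between the first i characters of 'uolnlo' and the first j characters of 'jupclno', with D[i][0] = i, D[0][j] = j, and D[i][j] = D[i-1][j-1] if the characters match, else 1 + min(D[i-1][j], D[i][j-1], D[i-1][j-1]). Filling the table (rows: prefixes of 'uolnlo', columns: prefixes of 'jupclno'):
     ε  j  u  p  c  l  n  o
  ε  0  1  2  3  4  5  6  7
  u  1  1  1  2  3  4  5  6
  o  2  2  2  2  3  4  5  5
  l  3  3  3  3  3  3  4  5
  n  4  4  4  4  4  4  3  4
  l  5  5  5  5  5  4  4  4
  o  6  6  6  6  6  5  5  4
The bottom-right entry gives D[6][7] = 4, so no sequence of fewer than 4 edits works. Backtracking through the table gives one optimal edit sequence (4 edits):
  uolnlo → juolnlo (ins j @1)
  juolnlo → jupolnlo (ins p @3)
  jupolnlo → jupclnlo (sub o→c @4)
  jupclnlo → jupclno (del l @7)
Edit distance = 4.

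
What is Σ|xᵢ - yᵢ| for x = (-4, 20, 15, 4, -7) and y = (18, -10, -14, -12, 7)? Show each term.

Σ|x_i - y_i| = |-4 - 18| + |20 - (-10)| + |15 - (-14)| + |4 - (-12)| + |-7 - 7| = 22 + 30 + 29 + 16 + 14 = 111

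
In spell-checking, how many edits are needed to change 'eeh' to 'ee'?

Let D[i][j] be the edit distance between the first i characters of 'eeh' and the first j characters of 'ee', with D[i][0] = i, D[0][j] = j, and D[i][j] = D[i-1][j-1] if the characters match, else 1 + min(D[i-1][j], D[i][j-1], D[i-1][j-1]). Filling the table (rows: prefixes of 'eeh', columns: prefixes of 'ee'):
     ε  e  e
  ε  0  1  2
  e  1  0  1
  e  2  1  0
  h  3  2  1
The bottom-right entry gives D[3][2] = 1, so no sequence of fewer than 1 edit works. Backtracking through the table gives one optimal edit sequence (1 edit):
  eeh → ee (del h @3)
Edit distance = 1.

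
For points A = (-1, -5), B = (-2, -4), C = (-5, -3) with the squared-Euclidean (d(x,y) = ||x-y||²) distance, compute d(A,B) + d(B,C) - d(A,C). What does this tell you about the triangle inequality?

d(A,B) = 1² + 1² = 2, d(B,C) = 3² + 1² = 10, d(A,C) = 4² + 2² = 20.
d(A,B) + d(B,C) - d(A,C) = 2 + 10 - 20 = 12 - 20 = -8. This is < 0, so the triangle inequality FAILS for these points (squared-Euclidean is not a metric).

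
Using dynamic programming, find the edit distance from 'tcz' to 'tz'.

Let D[i][j] be the edit distance between the first i characters of 'tcz' and the first j characters of 'tz', with D[i][0] = i, D[0][j] = j, and D[i][j] = D[i-1][j-1] if the characters match, else 1 + min(D[i-1][j], D[i][j-1], D[i-1][j-1]). Filling the table (rows: prefixes of 'tcz', columns: prefixes of 'tz'):
     ε  t  z
  ε  0  1  2
  t  1  0  1
  c  2  1  1
  z  3  2  1
The bottom-right entry gives D[3][2] = 1, so no sequence of fewer than 1 edit works. Backtracking through the table gives one optimal edit sequence (1 edit):
  tcz → tz (del c @2)
Edit distance = 1.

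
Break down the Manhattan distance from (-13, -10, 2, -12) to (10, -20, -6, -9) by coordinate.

Σ|x_i - y_i| = |-13 - 10| + |-10 - (-20)| + |2 - (-6)| + |-12 - (-9)| = 23 + 10 + 8 + 3 = 44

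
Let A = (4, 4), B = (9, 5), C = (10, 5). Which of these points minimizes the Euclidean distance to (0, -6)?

Distances: d(A) ≈ 10.7703, d(B) ≈ 14.2127, d(C) ≈ 14.8661. Nearest: A = (4, 4) with distance 10.7703.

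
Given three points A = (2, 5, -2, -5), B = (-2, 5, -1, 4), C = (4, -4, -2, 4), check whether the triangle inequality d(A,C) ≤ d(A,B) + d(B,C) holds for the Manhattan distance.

d(A,B) = 4 + 0 + 1 + 9 = 14, d(B,C) = 6 + 9 + 1 + 0 = 16, d(A,C) = 2 + 9 + 0 + 9 = 20.
d(A,C) = 20 ≤ 14 + 16 = 30. Triangle inequality is satisfied.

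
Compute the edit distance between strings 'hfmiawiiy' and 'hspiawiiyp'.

Let D[i][j] be the edit distance between the first i characters of 'hfmiawiiy' and the first j characters of 'hspiawiiyp', with D[i][0] = i, D[0][j] = j, and D[i][j] = D[i-1][j-1] if the characters match, else 1 + min(D[i-1][j], D[i][j-1], D[i-1][j-1]). Filling the table (rows: prefixes of 'hfmiawiiy', columns: prefixes of 'hspiawiiyp'):
     ε  h  s  p  i  a  w  i  i  y  p
  ε  0  1  2  3  4  5  6  7  8  9 10
  h  1  0  1  2  3  4  5  6  7  8  9
  f  2  1  1  2  3  4  5  6  7  8  9
  m  3  2  2  2  3  4  5  6  7  8  9
  i  4  3  3  3  2  3  4  5  6  7  8
  a  5  4  4  4  3  2  3  4  5  6  7
  w  6  5  5  5  4  3  2  3  4  5  6
  i  7  6  6  6  5  4  3  2  3  4  5
  i  8  7  7  7  6  5  4  3  2  3  4
  y  9  8  8  8  7  6  5  4  3  2  3
The bottom-right entry gives D[9][10] = 3, so no sequence of fewer than 3 edits works. Backtracking through the table gives one optimal edit sequence (3 edits):
  hfmiawiiy → hsmiawiiy (sub f→s @2)
  hsmiawiiy → hspiawiiy (sub m→p @3)
  hspiawiiy → hspiawiiyp (ins p @10)
Edit distance = 3.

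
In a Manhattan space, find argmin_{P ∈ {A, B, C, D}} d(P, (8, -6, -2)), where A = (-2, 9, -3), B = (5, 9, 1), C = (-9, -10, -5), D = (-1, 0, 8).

Distances: d(A) = 26, d(B) = 21, d(C) = 24, d(D) = 25. Nearest: B = (5, 9, 1) with distance 21.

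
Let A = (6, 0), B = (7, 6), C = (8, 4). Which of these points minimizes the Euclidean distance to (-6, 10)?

Distances: d(A) ≈ 15.6205, d(B) ≈ 13.6015, d(C) ≈ 15.2315. Nearest: B = (7, 6) with distance 13.6015.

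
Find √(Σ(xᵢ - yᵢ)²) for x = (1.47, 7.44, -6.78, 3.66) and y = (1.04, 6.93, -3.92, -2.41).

√(Σ(x_i - y_i)²) = √((1.47 - 1.04)² + (7.44 - 6.93)² + (-6.78 - (-3.92))² + (3.66 - (-2.41))²)
= √(0.43² + 0.51² + (-2.86)² + 6.07²) = √(0.1849 + 0.2601 + 8.1796 + 36.8449) = √45.4695 ≈ 6.7431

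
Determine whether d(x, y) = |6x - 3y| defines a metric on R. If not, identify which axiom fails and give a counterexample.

No. d fails symmetry: d(2, 1) = |6·2 - 3·1| = |9| = 9, but d(1, 2) = |6·1 - 3·2| = |0| = 0. Since 9 ≠ 0, d(x,y) ≠ d(y,x) in general.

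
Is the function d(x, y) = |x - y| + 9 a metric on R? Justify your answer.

No. d fails identity of indiscernibles (specifically d(x,x) = 0): d(-3, -3) = |-3 - (-3)| + 9 = 0 + 9 = 9 ≠ 0.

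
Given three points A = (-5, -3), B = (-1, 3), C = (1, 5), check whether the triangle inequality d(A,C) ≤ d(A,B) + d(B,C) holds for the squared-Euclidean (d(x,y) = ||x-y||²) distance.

d(A,B) = 4² + 6² = 52, d(B,C) = 2² + 2² = 8, d(A,C) = 6² + 8² = 100.
d(A,C) = 100 > 52 + 8 = 60. Triangle inequality is VIOLATED. (Squared-Euclidean is not a metric — this is a counterexample.)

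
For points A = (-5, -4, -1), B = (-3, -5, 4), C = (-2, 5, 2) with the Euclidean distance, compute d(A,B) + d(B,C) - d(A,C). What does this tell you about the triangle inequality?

d(A,B) = √(2² + 1² + 5²) = √30 ≈ 5.4772, d(B,C) = √(1² + 10² + 2²) = √105 ≈ 10.247, d(A,C) = √(3² + 9² + 3²) = √99 ≈ 9.9499.
d(A,B) + d(B,C) - d(A,C) = 5.4772 + 10.247 - 9.9499 = 15.7242 - 9.9499 = 5.7743 (to 4 decimal places). This is ≥ 0, so the triangle inequality holds for these points.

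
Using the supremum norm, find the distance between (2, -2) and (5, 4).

max(|x_i - y_i|) = max(|2 - 5|, |-2 - 4|) = max(3, 6) = 6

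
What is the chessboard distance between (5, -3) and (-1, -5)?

max(|x_i - y_i|) = max(|5 - (-1)|, |-3 - (-5)|) = max(6, 2) = 6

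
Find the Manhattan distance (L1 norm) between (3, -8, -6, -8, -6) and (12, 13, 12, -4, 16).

Σ|x_i - y_i| = |3 - 12| + |-8 - 13| + |-6 - 12| + |-8 - (-4)| + |-6 - 16| = 9 + 21 + 18 + 4 + 22 = 74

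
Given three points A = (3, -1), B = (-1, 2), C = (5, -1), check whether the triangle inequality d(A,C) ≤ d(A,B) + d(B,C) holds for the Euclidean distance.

d(A,B) = √(4² + 3²) = √25 = 5, d(B,C) = √(6² + 3²) = √45 ≈ 6.7082, d(A,C) = √(2² + 0²) = √4 = 2.
d(A,C) = 2 ≤ 5 + 6.7082 = 11.7082. Triangle inequality is satisfied.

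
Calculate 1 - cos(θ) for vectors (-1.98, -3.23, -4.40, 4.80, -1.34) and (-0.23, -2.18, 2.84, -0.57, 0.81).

With u = (-1.98, -3.23, -4.40, 4.80, -1.34), v = (-0.23, -2.18, 2.84, -0.57, 0.81):
u·v = (-1.98)·(-0.23) + (-3.23)·(-2.18) + (-4.4)·2.84 + 4.8·(-0.57) + (-1.34)·0.81 = 0.4554 + 7.0414 + (-12.496) + (-2.736) + (-1.0854) = -8.8206.
|u| = √((-1.98)² + (-3.23)² + (-4.4)² + 4.8² + (-1.34)²) = √(3.9204 + 10.4329 + 19.36 + 23.04 + 1.7956) = √58.5489, |v| = √((-0.23)² + (-2.18)² + 2.84² + (-0.57)² + 0.81²) = √(0.0529 + 4.7524 + 8.0656 + 0.3249 + 0.6561) = √13.8519.
cos θ = (u·v)/(|u||v|) = -8.8206/(√58.5489·√13.8519) ≈ -0.3097
Cosine distance = 1 - cos θ ≈ 1 - (-0.3097) = 1.3097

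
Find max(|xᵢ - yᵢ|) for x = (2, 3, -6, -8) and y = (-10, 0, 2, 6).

max(|x_i - y_i|) = max(|2 - (-10)|, |3 - 0|, |-6 - 2|, |-8 - 6|) = max(12, 3, 8, 14) = 14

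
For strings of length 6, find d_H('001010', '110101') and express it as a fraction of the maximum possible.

Differing positions: 1, 2, 3, 4, 5, 6. Hamming distance = 6. The maximum possible Hamming distance for length-6 strings is 6, so d_H/6 = 6/6 = 1.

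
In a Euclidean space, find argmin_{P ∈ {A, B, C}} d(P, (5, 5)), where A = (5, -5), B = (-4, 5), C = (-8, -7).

Distances: d(A) = 10, d(B) = 9, d(C) ≈ 17.6918. Nearest: B = (-4, 5) with distance 9.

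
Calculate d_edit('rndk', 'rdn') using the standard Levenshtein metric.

Let D[i][j] be the edit distance between the first i characters of 'rndk' and the first j characters of 'rdn', with D[i][0] = i, D[0][j] = j, and D[i][j] = D[i-1][j-1] if the characters match, else 1 + min(D[i-1][j], D[i][j-1], D[i-1][j-1]). Filling the table (rows: prefixes of 'rndk', columns: prefixes of 'rdn'):
     ε  r  d  n
  ε  0  1  2  3
  r  1  0  1  2
  n  2  1  1  1
  d  3  2  1  2
  k  4  3  2  2
The bottom-right entry gives D[4][3] = 2, so no sequence of fewer than 2 edits works. Backtracking through the table gives one optimal edit sequence (2 edits):
  rndk → rdk (del n @2)
  rdk → rdn (sub k→n @3)
Edit distance = 2.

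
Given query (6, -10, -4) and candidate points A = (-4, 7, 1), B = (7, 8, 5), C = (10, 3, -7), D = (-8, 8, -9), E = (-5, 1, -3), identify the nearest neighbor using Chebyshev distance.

Distances: d(A) = 17, d(B) = 18, d(C) = 13, d(D) = 18, d(E) = 11. Nearest: E = (-5, 1, -3) with distance 11.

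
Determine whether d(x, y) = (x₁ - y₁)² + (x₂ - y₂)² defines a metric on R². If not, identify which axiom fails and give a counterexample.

No. The squared Euclidean distance fails the triangle inequality. Counterexample: x = (0, 0), y = (3, 2), z = (6, 4). d(x,z) = 6² + 4² = 52, but d(x,y) + d(y,z) = (3² + 2²) + (3² + 2²) = 13 + 13 = 26. Since 52 > 26, the triangle inequality is violated. (Note: √d, the ordinary Euclidean distance, IS a metric.)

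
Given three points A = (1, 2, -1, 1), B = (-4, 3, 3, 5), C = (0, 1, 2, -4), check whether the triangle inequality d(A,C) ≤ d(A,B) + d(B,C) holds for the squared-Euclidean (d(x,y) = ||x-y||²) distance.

d(A,B) = 5² + 1² + 4² + 4² = 58, d(B,C) = 4² + 2² + 1² + 9² = 102, d(A,C) = 1² + 1² + 3² + 5² = 36.
d(A,C) = 36 ≤ 58 + 102 = 160. Triangle inequality is satisfied.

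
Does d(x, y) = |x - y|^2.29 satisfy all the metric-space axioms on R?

No. d(x,y) = |x-y|^2.29 fails the triangle inequality since p = 2.29 > 1. Counterexample: x = -5, y = 0, z = 12. d(x,z) = |-5 - 12|^2.29 = 17^2.29 ≈ 657.2461, but d(x,y) + d(y,z) = 5^2.29 + 12^2.29 ≈ 39.8695 + 296.0227 = 335.8922. Since 657.2461 > 335.8922, the triangle inequality is violated.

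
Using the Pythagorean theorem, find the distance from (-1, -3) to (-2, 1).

√(Σ(x_i - y_i)²) = √((-1 - (-2))² + (-3 - 1)²)
= √(1² + (-4)²) = √(1 + 16) = √17 ≈ 4.1231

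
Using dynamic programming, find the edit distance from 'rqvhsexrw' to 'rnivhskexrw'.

Let D[i][j] be the edit distance between the first i characters of 'rqvhsexrw' and the first j characters of 'rnivhskexrw', with D[i][0] = i, D[0][j] = j, and D[i][j] = D[i-1][j-1] if the characters match, else 1 + min(D[i-1][j], D[i][j-1], D[i-1][j-1]). Filling the table (rows: prefixes of 'rqvhsexrw', columns: prefixes of 'rnivhskexrw'):
     ε  r  n  i  v  h  s  k  e  x  r  w
  ε  0  1  2  3  4  5  6  7  8  9 10 11
  r  1  0  1  2  3  4  5  6  7  8  9 10
  q  2  1  1  2  3  4  5  6  7  8  9 10
  v  3  2  2  2  2  3  4  5  6  7  8  9
  h  4  3  3  3  3  2  3  4  5  6  7  8
  s  5  4  4  4  4  3  2  3  4  5  6  7
  e  6  5  5  5  5  4  3  3  3  4  5  6
  x  7  6  6  6  6  5  4  4  4  3  4  5
  r  8  7  7  7  7  6  5  5  5  4  3  4
  w  9  8  8  8  8  7  6  6  6  5  4  3
The bottom-right entry gives D[9][11] = 3, so no sequence of fewer than 3 edits works. Backtracking through the table gives one optimal edit sequence (3 edits):
  rqvhsexrw → rnqvhsexrw (ins n @2)
  rnqvhsexrw → rnivhsexrw (sub q→i @3)
  rnivhsexrw → rnivhskexrw (ins k @7)
Edit distance = 3.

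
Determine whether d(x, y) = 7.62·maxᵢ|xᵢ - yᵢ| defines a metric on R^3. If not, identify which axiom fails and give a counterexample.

Yes. The L∞ (Chebyshev) norm induces a metric on R^3, and multiplying a metric by a positive constant 7.62 > 0 preserves all four axioms: non-negativity (7.62·||x-y|| ≥ 0), identity (7.62·||x-y|| = 0 ⟺ ||x-y|| = 0 ⟺ x = y), symmetry (||x-y|| = ||y-x||), and the triangle inequality (7.62·||x-z|| ≤ 7.62·||x-y|| + 7.62·||y-z||). So d is a metric.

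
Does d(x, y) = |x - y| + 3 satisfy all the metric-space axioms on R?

No. d fails identity of indiscernibles (specifically d(x,x) = 0): d(-1, -1) = |-1 - (-1)| + 3 = 0 + 3 = 3 ≠ 0.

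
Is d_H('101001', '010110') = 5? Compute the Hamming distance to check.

Differing positions: 1, 2, 3, 4, 5, 6. Hamming distance = 6, so the claim that d_H = 5 is false.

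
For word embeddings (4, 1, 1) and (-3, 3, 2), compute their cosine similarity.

With u = (4, 1, 1), v = (-3, 3, 2):
u·v = 4·(-3) + 1·3 + 1·2 = (-12) + 3 + 2 = -7.
|u| = √(4² + 1² + 1²) = √18, |v| = √((-3)² + 3² + 2²) = √22, so |u||v| = √(18·22) = √396.
cos θ = (u·v)/(|u||v|) = -7/√396 ≈ -0.3518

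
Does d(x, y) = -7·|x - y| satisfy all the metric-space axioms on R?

No. With c = -7 < 0, d fails non-negativity: d(1, 10) = -7·|1 - 10| = -7·9 = -63 < 0.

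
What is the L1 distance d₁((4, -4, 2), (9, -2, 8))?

Σ|x_i - y_i| = |4 - 9| + |-4 - (-2)| + |2 - 8| = 5 + 2 + 6 = 13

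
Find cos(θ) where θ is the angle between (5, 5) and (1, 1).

With u = (5, 5), v = (1, 1):
u·v = 5·1 + 5·1 = 5 + 5 = 10.
|u| = √(5² + 5²) = √50, |v| = √(1² + 1²) = √2, so |u||v| = √(50·2) = √100 = 10.
cos θ = (u·v)/(|u||v|) = 10/10 = 1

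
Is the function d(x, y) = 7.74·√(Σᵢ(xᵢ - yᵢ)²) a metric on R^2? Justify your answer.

Yes. The L2 (Euclidean) norm induces a metric on R^2, and multiplying a metric by a positive constant 7.74 > 0 preserves all four axioms: non-negativity (7.74·||x-y|| ≥ 0), identity (7.74·||x-y|| = 0 ⟺ ||x-y|| = 0 ⟺ x = y), symmetry (||x-y|| = ||y-x||), and the triangle inequality (7.74·||x-z|| ≤ 7.74·||x-y|| + 7.74·||y-z||). So d is a metric.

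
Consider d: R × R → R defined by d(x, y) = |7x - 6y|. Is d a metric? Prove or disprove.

No. d fails symmetry: d(3, 1) = |7·3 - 6·1| = |15| = 15, but d(1, 3) = |7·1 - 6·3| = |-11| = 11. Since 15 ≠ 11, d(x,y) ≠ d(y,x) in general.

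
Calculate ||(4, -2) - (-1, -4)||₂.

√(Σ(x_i - y_i)²) = √((4 - (-1))² + (-2 - (-4))²)
= √(5² + 2²) = √(25 + 4) = √29 ≈ 5.3852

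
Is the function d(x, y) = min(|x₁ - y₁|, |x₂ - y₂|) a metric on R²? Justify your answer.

No. d fails identity of indiscernibles: take x = (-4, 0) and y = (-4, 2). Then d(x,y) = min(|-4 - (-4)|, |0 - 2|) = min(0, 2) = 0, yet x ≠ y.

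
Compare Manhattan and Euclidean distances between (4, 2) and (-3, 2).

L1 = |4 - (-3)| + |2 - 2| = 7 + 0 = 7
L2 = √(7² + 0²) = √49 = 7
L1 ≥ L2 always (equality iff movement is along one axis); L1 = L2 here (movement is along a single axis).
Ratio L1/L2 = 7/7 = 1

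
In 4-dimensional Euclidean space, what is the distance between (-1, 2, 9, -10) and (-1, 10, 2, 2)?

√(Σ(x_i - y_i)²) = √((-1 - (-1))² + (2 - 10)² + (9 - 2)² + (-10 - 2)²)
= √(0² + (-8)² + 7² + (-12)²) = √(0 + 64 + 49 + 144) = √257 ≈ 16.0312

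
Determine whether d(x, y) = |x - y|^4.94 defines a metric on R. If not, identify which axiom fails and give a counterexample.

No. d(x,y) = |x-y|^4.94 fails the triangle inequality since p = 4.94 > 1. Counterexample: x = 1, y = 4, z = 7. d(x,z) = |1 - 7|^4.94 = 6^4.94 ≈ 6983.4042, but d(x,y) + d(y,z) = 3^4.94 + 3^4.94 ≈ 227.4987 + 227.4987 = 454.9974. Since 6983.4042 > 454.9974, the triangle inequality is violated.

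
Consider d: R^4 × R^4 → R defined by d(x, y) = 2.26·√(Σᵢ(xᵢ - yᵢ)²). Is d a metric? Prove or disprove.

Yes. The L2 (Euclidean) norm induces a metric on R^4, and multiplying a metric by a positive constant 2.26 > 0 preserves all four axioms: non-negativity (2.26·||x-y|| ≥ 0), identity (2.26·||x-y|| = 0 ⟺ ||x-y|| = 0 ⟺ x = y), symmetry (||x-y|| = ||y-x||), and the triangle inequality (2.26·||x-z|| ≤ 2.26·||x-y|| + 2.26·||y-z||). So d is a metric.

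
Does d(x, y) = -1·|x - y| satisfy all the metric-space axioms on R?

No. With c = -1 < 0, d fails non-negativity: d(1, 7) = -1·|1 - 7| = -1·6 = -6 < 0.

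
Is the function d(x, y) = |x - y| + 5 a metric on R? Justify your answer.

No. d fails identity of indiscernibles (specifically d(x,x) = 0): d(-6, -6) = |-6 - (-6)| + 5 = 0 + 5 = 5 ≠ 0.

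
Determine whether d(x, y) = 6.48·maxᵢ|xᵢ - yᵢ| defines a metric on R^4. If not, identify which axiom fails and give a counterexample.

Yes. The L∞ (Chebyshev) norm induces a metric on R^4, and multiplying a metric by a positive constant 6.48 > 0 preserves all four axioms: non-negativity (6.48·||x-y|| ≥ 0), identity (6.48·||x-y|| = 0 ⟺ ||x-y|| = 0 ⟺ x = y), symmetry (||x-y|| = ||y-x||), and the triangle inequality (6.48·||x-z|| ≤ 6.48·||x-y|| + 6.48·||y-z||). So d is a metric.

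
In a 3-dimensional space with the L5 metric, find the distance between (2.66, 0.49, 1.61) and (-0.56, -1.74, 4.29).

(Σ|x_i - y_i|^5)^(1/5) = (|2.66 - (-0.56)|^5 + |0.49 - (-1.74)|^5 + |1.61 - 4.29|^5)^(1/5)
= (3.22^5 + 2.23^5 + 2.68^5)^(1/5) ≈ (346.162 + 55.1473 + 138.2528)^(1/5) = (539.5621)^(1/5) ≈ 3.5189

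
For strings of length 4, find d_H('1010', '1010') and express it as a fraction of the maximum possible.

Differing positions: none. Hamming distance = 0. The maximum possible Hamming distance for length-4 strings is 4, so d_H/4 = 0/4 = 0.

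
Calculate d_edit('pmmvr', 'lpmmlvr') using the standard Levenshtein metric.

Let D[i][j] be the edit distance between the first i characters of 'pmmvr' and the first j characters of 'lpmmlvr', with D[i][0] = i, D[0][j] = j, and D[i][j] = D[i-1][j-1] if the characters match, else 1 + min(D[i-1][j], D[i][j-1], D[i-1][j-1]). Filling the table (rows: prefixes of 'pmmvr', columns: prefixes of 'lpmmlvr'):
     ε  l  p  m  m  l  v  r
  ε  0  1  2  3  4  5  6  7
  p  1  1  1  2  3  4  5  6
  m  2  2  2  1  2  3  4  5
  m  3  3  3  2  1  2  3  4
  v  4  4  4  3  2  2  2  3
  r  5  5  5  4  3  3  3  2
The bottom-right entry gives D[5][7] = 2, so no sequence of fewer than 2 edits works. Backtracking through the table gives one optimal edit sequence (2 edits):
  pmmvr → lpmmvr (ins l @1)
  lpmmvr → lpmmlvr (ins l @5)
Edit distance = 2.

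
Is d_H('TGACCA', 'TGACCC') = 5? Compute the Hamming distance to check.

Differing positions: 6. Hamming distance = 1, so the claim that d_H = 5 is false.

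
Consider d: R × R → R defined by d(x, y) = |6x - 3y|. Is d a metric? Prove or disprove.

No. d fails symmetry: d(9, 5) = |6·9 - 3·5| = |39| = 39, but d(5, 9) = |6·5 - 3·9| = |3| = 3. Since 39 ≠ 3, d(x,y) ≠ d(y,x) in general.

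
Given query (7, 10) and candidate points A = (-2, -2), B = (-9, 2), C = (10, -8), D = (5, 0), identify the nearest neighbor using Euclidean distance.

Distances: d(A) = 15, d(B) ≈ 17.8885, d(C) ≈ 18.2483, d(D) ≈ 10.198. Nearest: D = (5, 0) with distance 10.198.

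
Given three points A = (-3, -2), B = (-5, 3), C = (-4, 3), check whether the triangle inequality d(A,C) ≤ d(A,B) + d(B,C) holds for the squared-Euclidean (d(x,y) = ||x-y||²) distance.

d(A,B) = 2² + 5² = 29, d(B,C) = 1² + 0² = 1, d(A,C) = 1² + 5² = 26.
d(A,C) = 26 ≤ 29 + 1 = 30. Triangle inequality is satisfied.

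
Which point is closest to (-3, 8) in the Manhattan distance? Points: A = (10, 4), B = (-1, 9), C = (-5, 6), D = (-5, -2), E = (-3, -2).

Distances: d(A) = 17, d(B) = 3, d(C) = 4, d(D) = 12, d(E) = 10. Nearest: B = (-1, 9) with distance 3.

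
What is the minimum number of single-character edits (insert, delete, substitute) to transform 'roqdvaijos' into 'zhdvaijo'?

Let D[i][j] be the edit distance between the first i characters of 'roqdvaijos' and the first j characters of 'zhdvaijo', with D[i][0] = i, D[0][j] = j, and D[i][j] = D[i-1][j-1] if the characters match, else 1 + min(D[i-1][j], D[i][j-1], D[i-1][j-1]). Filling the table (rows: prefixes of 'roqdvaijos', columns: prefixes of 'zhdvaijo'):
     ε  z  h  d  v  a  i  j  o
  ε  0  1  2  3  4  5  6  7  8
  r  1  1  2  3  4  5  6  7  8
  o  2  2  2  3  4  5  6  7  7
  q  3  3  3  3  4  5  6  7  8
  d  4  4  4  3  4  5  6  7  8
  v  5  5  5  4  3  4  5  6  7
  a  6  6  6  5  4  3  4  5  6
  i  7  7  7  6  5  4  3  4  5
  j  8  8  8  7  6  5  4  3  4
  o  9  9  9  8  7  6  5  4  3
  s 10 10 10  9  8  7  6  5  4
The bottom-right entry gives D[10][8] = 4, so no sequence of fewer than 4 edits works. Backtracking through the table gives one optimal edit sequence (4 edits):
  roqdvaijos → oqdvaijos (del r @1)
  oqdvaijos → zqdvaijos (sub o→z @1)
  zqdvaijos → zhdvaijos (sub q→h @2)
  zhdvaijos → zhdvaijo (del s @9)
Edit distance = 4.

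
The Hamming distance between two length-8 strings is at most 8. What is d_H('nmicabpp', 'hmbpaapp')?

Differing positions: 1, 3, 4, 6. Hamming distance = 4. The maximum possible Hamming distance for length-8 strings is 8, so d_H/8 = 4/8 = 0.5.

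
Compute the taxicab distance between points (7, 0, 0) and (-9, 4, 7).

Σ|x_i - y_i| = |7 - (-9)| + |0 - 4| + |0 - 7| = 16 + 4 + 7 = 27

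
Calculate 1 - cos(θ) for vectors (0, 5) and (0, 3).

With u = (0, 5), v = (0, 3):
u·v = 0·0 + 5·3 = 0 + 15 = 15.
|u| = √(0² + 5²) = √25, |v| = √(0² + 3²) = √9, so |u||v| = √(25·9) = √225 = 15.
cos θ = (u·v)/(|u||v|) = 15/15 = 1
Cosine distance = 1 - cos θ = 1 - 1 = 0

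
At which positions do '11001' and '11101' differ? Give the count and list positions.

Differing positions: 3. Hamming distance = 1.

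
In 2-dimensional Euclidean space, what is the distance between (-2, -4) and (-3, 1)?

√(Σ(x_i - y_i)²) = √((-2 - (-3))² + (-4 - 1)²)
= √(1² + (-5)²) = √(1 + 25) = √26 ≈ 5.099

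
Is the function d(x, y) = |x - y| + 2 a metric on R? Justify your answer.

No. d fails identity of indiscernibles (specifically d(x,x) = 0): d(3, 3) = |3 - 3| + 2 = 0 + 2 = 2 ≠ 0.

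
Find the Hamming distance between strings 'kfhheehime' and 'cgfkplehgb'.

Differing positions: 1, 2, 3, 4, 5, 6, 7, 8, 9, 10. Hamming distance = 10.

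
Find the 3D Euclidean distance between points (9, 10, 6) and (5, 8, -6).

√(Σ(x_i - y_i)²) = √((9 - 5)² + (10 - 8)² + (6 - (-6))²)
= √(4² + 2² + 12²) = √(16 + 4 + 144) = √164 ≈ 12.8062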